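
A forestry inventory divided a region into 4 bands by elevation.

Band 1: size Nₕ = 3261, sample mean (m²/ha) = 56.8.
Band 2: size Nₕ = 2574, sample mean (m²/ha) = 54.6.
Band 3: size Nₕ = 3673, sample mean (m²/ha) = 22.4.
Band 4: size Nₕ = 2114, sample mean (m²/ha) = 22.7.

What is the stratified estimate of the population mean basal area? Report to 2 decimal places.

N = 11622; weights Wₕ = Nₕ/N = (0.2806, 0.2215, 0.3160, 0.1819).
x̄_st = Σ Wₕ·x̄ₕ = 0.2806·56.8 + 0.2215·54.6 + 0.3160·22.4 + 0.1819·22.7 ≈ 39.2384...
→ 39.24.

39.24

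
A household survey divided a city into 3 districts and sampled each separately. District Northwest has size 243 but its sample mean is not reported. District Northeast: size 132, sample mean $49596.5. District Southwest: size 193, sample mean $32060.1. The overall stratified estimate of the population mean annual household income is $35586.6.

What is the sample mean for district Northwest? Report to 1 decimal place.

N = 243 + 132 + 193 = 568.
Overall total = μ·N = 35586.6·568 = 20213188.8.
Subtract the known strata: 132·49596.5 + 193·32060.1 = 12734337.3.
Remaining total for district Northwest: 20213188.8 − 12734337.3 = 7478851.5.
Divide by its size: 7478851.5 / 243 = 30777.167... → 30777.2.

30777.2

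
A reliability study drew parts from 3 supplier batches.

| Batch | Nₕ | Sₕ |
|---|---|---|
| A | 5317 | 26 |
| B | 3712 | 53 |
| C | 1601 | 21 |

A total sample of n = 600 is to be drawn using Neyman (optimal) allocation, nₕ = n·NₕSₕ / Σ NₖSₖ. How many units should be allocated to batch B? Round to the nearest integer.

Σ NₕSₕ = 5317·26 + 3712·53 + 1601·21 = 368599.
Share for B: 196736/368599 = 0.53374.
n_B = 600 × 0.53374 = 320.244... → 320.

320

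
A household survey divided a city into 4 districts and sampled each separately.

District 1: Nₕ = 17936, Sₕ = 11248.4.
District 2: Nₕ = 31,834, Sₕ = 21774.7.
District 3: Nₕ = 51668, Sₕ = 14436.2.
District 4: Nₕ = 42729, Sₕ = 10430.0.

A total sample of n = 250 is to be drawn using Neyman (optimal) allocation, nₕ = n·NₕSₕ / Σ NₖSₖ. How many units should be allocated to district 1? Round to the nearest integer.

1: NₕSₕ = 17936·11248.4 = 201751302.4
2: NₕSₕ = 31834·21774.7 = 693175799.8
3: NₕSₕ = 51668·14436.2 = 745889581.6
4: NₕSₕ = 42729·10430.0 = 445663470
Σ NₕSₕ = 2086480153.8.
n_1 = 250·201751302.4/2086480153.8 = 24.174... → 24.

24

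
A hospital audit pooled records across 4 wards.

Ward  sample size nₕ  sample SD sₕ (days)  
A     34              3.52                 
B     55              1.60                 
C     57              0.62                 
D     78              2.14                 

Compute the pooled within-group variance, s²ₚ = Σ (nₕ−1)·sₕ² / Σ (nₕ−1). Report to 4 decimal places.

A: (34−1)·3.52² = 33·12.3904 = 408.8832
B: (55−1)·1.60² = 54·2.56 = 138.24
C: (57−1)·0.62² = 56·0.3844 = 21.5264
D: (78−1)·2.14² = 77·4.5796 = 352.6292
Numerator = 921.2788; denominator = Σ(nₕ−1) = 220.
s²ₚ = 921.2788/220 = 4.187631... → 4.1876.

4.1876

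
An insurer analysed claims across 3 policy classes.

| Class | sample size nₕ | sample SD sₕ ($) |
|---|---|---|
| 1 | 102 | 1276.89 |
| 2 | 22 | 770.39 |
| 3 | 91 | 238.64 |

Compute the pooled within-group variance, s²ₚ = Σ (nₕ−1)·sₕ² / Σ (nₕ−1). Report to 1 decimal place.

Degrees of freedom: 101 + 21 + 90 = 212.
Σ(nₕ−1)sₕ² = 101·1630448.0721 + 21·593500.7521 + 90·56949.0496 = 182264185.5402.
s²ₚ = 182264185.5402 / 212 = 859736.724... → 859736.7.

859736.7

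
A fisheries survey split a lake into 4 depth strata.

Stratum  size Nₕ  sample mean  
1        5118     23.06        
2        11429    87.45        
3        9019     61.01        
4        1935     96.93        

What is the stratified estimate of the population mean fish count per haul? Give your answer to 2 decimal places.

67.46

x̄_st = (Σ Nₕx̄ₕ) / (Σ Nₕ) = (5118·23.06 + 11429·87.45 + 9019·61.01 + 1935·96.93) / 27501
= 1855295.87 / 27501 = 67.4629... → 67.46.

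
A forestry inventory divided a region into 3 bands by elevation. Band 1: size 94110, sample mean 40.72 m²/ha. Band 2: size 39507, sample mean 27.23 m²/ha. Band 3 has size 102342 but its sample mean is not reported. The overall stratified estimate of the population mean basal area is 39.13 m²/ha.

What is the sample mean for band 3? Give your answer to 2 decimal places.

N = 94110 + 39507 + 102342 = 235959.
Overall total = μ·N = 39.13·235959 = 9233075.67.
Subtract the known strata: 94110·40.72 + 39507·27.23 = 4907934.81.
Remaining total for band 3: 9233075.67 − 4907934.81 = 4325140.86.
Divide by its size: 4325140.86 / 102342 = 42.2616... → 42.26.

42.26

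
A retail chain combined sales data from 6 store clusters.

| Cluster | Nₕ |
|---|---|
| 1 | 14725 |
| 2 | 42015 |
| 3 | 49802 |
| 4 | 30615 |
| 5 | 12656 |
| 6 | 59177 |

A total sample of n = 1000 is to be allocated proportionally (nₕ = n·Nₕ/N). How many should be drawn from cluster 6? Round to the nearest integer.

Share of cluster 6 = 59177/208990 = 0.28316.
Allocate 1000 × 0.28316 = 283.157... → 283.

283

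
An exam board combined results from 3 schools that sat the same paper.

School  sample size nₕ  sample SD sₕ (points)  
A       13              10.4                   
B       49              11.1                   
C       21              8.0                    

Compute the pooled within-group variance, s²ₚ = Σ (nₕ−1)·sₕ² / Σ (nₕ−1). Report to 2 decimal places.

Degrees of freedom: 12 + 48 + 20 = 80.
Σ(nₕ−1)sₕ² = 12·108.16 + 48·123.21 + 20·64 = 8492.
s²ₚ = 8492 / 80 = 106.15 → 106.15.

106.15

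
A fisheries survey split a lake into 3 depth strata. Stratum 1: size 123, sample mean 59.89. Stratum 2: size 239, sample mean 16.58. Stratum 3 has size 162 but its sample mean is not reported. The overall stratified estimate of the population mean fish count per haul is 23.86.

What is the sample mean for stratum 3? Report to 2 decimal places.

7.24

Σ Nₕx̄ₕ = N·μ, so 162·x̄_3 = 524·23.86 − (123·59.89 + 239·16.58).
= 12502.64 − 11329.09 = 1173.55.
x̄_3 = 1173.55 / 162 = 7.2441... → 7.24.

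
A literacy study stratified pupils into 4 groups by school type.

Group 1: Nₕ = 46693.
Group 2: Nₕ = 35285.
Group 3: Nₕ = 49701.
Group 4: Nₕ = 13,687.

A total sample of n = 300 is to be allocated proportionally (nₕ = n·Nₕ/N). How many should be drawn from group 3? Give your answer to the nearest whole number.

Share of group 3 = 49701/145366 = 0.34190.
Allocate 300 × 0.34190 = 102.571... → 103.

103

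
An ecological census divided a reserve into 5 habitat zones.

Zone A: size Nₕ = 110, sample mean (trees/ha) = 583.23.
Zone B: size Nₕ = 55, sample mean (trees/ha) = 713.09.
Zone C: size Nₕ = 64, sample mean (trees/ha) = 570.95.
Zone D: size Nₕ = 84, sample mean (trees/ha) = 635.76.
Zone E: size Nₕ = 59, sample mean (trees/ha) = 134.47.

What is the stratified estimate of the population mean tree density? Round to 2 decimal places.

N = 110 + 55 + 64 + 84 + 59 = 372.
Weight each subgroup mean by Nₕ/N and sum.
Σ Nₕx̄ₕ = 110·583.23 + 55·713.09 + 64·570.95 + 84·635.76 + 59·134.47 = 64155.3 + 39219.95 + 36540.8 + 53403.84 + 7933.73 = 201253.62.
Divide by N: 201253.62 / 372 = 541.0044... → 541.00.

541.00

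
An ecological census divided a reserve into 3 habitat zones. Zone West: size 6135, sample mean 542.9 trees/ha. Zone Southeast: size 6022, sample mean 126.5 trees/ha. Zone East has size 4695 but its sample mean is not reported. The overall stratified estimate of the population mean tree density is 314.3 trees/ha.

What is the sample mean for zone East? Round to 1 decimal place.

256.5

Σ Nₕx̄ₕ = N·μ, so 4695·x̄_East = 16852·314.3 − (6135·542.9 + 6022·126.5).
= 5296583.6 − 4092474.5 = 1204109.1.
x̄_East = 1204109.1 / 4695 = 256.466... → 256.5.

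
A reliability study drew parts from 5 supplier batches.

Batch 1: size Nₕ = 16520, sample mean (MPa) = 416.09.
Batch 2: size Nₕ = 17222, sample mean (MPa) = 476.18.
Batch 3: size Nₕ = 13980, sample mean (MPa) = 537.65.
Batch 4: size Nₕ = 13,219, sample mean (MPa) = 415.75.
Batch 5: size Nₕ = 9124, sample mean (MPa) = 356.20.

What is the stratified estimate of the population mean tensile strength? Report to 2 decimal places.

N = 16520 + 17222 + 13980 + 13219 + 9124 = 70065.
Overall mean = Σ (Nₕ/N)·x̄ₕ — weight by population share, not a simple average.
Σ Nₕx̄ₕ = 16520·416.09 + 17222·476.18 + 13980·537.65 + 13219·415.75 + 9124·356.20 = 6873806.8 + 8200771.96 + 7516347 + 5495799.25 + 3249968.8 = 31336693.81.
Divide by N: 31336693.81 / 70065 = 447.2517... → 447.25.

447.25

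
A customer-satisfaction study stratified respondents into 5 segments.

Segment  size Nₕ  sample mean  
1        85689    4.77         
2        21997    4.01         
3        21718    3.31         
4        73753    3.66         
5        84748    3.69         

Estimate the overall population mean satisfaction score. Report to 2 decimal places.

4.00

N = 85689 + 21997 + 21718 + 73753 + 84748 = 287905.
The stratified mean weights each stratum mean by its population share Nₕ/N.
Σ Nₕx̄ₕ = 85689·4.77 + 21997·4.01 + 21718·3.31 + 73753·3.66 + 84748·3.69 = 408736.53 + 88207.97 + 71886.58 + 269935.98 + 312720.12 = 1151487.18.
Divide by N: 1151487.18 / 287905 = 3.9995... → 4.00.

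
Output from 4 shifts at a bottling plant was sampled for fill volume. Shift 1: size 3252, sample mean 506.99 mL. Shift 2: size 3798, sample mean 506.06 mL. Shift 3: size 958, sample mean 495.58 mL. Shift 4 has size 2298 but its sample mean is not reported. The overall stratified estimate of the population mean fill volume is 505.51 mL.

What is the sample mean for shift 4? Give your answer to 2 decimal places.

N = 3252 + 3798 + 958 + 2298 = 10306.
Overall total = μ·N = 505.51·10306 = 5209786.06.
Subtract the known strata: 3252·506.99 + 3798·506.06 + 958·495.58 = 4045513.
Remaining total for shift 4: 5209786.06 − 4045513 = 1164273.06.
Divide by its size: 1164273.06 / 2298 = 506.6462... → 506.65.

506.65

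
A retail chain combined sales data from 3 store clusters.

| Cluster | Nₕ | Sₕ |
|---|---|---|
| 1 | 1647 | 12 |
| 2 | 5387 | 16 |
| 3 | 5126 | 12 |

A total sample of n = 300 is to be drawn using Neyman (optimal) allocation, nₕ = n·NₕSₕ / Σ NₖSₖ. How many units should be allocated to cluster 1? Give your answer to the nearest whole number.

35

1: NₕSₕ = 1647·12 = 19764
2: NₕSₕ = 5387·16 = 86192
3: NₕSₕ = 5126·12 = 61512
Σ NₕSₕ = 167468.
n_1 = 300·19764/167468 = 35.405... → 35.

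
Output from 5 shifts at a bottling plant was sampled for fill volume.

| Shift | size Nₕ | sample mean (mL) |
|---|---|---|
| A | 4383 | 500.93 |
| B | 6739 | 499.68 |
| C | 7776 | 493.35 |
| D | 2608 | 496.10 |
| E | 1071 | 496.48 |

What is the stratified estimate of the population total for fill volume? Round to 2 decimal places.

11224768.19

A: 4383·500.93 = 2195576.19
B: 6739·499.68 = 3367343.52
C: 7776·493.35 = 3836289.6
D: 2608·496.10 = 1293828.8
E: 1071·496.48 = 531730.08
τ̂ = Σ Nₕx̄ₕ = 11224768.19.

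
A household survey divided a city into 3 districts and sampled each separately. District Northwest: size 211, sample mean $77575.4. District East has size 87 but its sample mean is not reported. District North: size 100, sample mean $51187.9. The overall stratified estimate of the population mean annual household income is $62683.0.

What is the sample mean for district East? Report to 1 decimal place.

39777.4

Σ Nₕx̄ₕ = N·μ, so 87·x̄_East = 398·62683.0 − (211·77575.4 + 100·51187.9).
= 24947834 − 21487199.4 = 3460634.6.
x̄_East = 3460634.6 / 87 = 39777.409... → 39777.4.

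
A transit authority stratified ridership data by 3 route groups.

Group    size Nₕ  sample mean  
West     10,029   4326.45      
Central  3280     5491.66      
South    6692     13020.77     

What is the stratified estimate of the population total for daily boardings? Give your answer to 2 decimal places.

West: 10029·4326.45 = 43389967.05
Central: 3280·5491.66 = 18012644.8
South: 6692·13020.77 = 87134992.84
τ̂ = Σ Nₕx̄ₕ = 148537604.69.

148537604.69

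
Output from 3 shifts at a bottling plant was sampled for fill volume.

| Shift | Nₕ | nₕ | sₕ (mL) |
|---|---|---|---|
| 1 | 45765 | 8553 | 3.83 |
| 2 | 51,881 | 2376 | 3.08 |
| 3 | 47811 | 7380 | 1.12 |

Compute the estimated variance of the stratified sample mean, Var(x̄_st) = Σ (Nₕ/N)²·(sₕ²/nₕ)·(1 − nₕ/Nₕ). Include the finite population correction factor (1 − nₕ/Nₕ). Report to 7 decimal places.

N = 145457; Wₕ = Nₕ/N.
shift 1: (45765/145457)²·3.83²/8553·(1 − 8553/45765) = 0.0001380468
shift 2: (51881/145457)²·3.08²/2376·(1 − 2376/51881) = 0.0004846667
shift 3: (47811/145457)²·1.12²/7380·(1 − 7380/47811) = 0.0000155293
Sum = 0.0006382428 → 0.0006382.

0.0006382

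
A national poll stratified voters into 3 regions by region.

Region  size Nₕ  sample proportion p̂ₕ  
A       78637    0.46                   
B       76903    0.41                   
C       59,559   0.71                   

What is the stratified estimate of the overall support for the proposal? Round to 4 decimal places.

Wₕ = Nₕ/N with N = 215099: 0.3656, 0.3575, 0.2769.
p̂_st = 0.3656·0.46 + 0.3575·0.41 + 0.2769·0.71 ≈ 0.511347... → 0.5113.

0.5113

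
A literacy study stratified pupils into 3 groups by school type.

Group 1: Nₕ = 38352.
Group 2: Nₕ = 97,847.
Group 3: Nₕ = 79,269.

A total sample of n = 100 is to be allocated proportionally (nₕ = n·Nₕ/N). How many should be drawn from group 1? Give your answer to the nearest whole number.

N = 38352 + 97847 + 79269 = 215468.
n_1 = 100·38352/215468 = 17.799... → 18.

18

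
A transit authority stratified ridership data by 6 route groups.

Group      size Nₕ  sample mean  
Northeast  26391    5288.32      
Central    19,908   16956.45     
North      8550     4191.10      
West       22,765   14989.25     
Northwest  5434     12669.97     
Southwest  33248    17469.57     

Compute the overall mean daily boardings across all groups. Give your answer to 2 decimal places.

12931.43

x̄_st = (Σ Nₕx̄ₕ) / (Σ Nₕ) = (26391·5288.32 + 19908·16956.45 + 8550·4191.10 + 22765·14989.25 + 5434·12669.97 + 33248·17469.57) / 116296
= 1503874121.31 / 116296 = 12931.4346... → 12931.43.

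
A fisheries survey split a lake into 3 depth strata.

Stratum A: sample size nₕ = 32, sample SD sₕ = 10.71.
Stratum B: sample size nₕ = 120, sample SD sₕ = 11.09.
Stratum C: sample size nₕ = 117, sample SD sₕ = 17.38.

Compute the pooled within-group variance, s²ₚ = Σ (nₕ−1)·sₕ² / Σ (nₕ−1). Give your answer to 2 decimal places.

Degrees of freedom: 31 + 119 + 116 = 266.
Σ(nₕ−1)sₕ² = 31·114.7041 + 119·122.9881 + 116·302.0644 = 53230.8814.
s²ₚ = 53230.8814 / 266 = 200.1161... → 200.12.

200.12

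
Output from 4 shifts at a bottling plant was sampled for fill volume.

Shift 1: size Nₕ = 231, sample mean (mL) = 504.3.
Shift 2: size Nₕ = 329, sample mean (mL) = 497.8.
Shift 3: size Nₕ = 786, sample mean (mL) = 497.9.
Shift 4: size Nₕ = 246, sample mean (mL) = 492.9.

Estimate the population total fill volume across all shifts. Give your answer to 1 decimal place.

1: 231·504.3 = 116493.3
2: 329·497.8 = 163776.2
3: 786·497.9 = 391349.4
4: 246·492.9 = 121253.4
τ̂ = Σ Nₕx̄ₕ = 792872.3.

792872.3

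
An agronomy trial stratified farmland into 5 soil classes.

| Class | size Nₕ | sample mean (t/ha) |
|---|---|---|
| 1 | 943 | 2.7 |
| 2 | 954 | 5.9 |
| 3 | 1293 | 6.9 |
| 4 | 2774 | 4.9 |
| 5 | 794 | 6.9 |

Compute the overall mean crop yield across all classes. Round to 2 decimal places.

N = 943 + 954 + 1293 + 2774 + 794 = 6758.
Overall mean = Σ (Nₕ/N)·x̄ₕ — weight by population share, not a simple average.
Σ Nₕx̄ₕ = 943·2.7 + 954·5.9 + 1293·6.9 + 2774·4.9 + 794·6.9 = 2546.1 + 5628.6 + 8921.7 + 13592.6 + 5478.6 = 36167.6.
Divide by N: 36167.6 / 6758 = 5.3518... → 5.35.

5.35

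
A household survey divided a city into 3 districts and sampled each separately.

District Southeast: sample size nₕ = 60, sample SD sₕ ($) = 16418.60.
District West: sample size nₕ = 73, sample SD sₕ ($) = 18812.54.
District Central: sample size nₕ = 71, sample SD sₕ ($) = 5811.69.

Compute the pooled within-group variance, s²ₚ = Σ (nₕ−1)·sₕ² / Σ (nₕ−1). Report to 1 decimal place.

Southeast: (60−1)·16418.60² = 59·269570425.96 = 15904655131.64
West: (73−1)·18812.54² = 72·353911661.2516 = 25481639610.1152
Central: (71−1)·5811.69² = 70·33775740.6561 = 2364301845.927
Numerator = 43750596587.6822; denominator = Σ(nₕ−1) = 201.
s²ₚ = 43750596587.6822/201 = 217664659.640... → 217664659.6.

217664659.6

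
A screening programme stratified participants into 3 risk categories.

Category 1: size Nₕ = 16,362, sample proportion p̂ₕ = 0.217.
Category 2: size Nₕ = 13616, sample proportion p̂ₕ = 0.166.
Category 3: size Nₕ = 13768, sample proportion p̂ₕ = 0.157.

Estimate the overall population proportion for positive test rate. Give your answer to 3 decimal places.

0.182

N = 16362 + 13616 + 13768 = 43746.
Overall proportion = Σ (Nₕ/N)·p̂ₕ.
Σ Nₕp̂ₕ = 3550.554 + 2260.256 + 2161.576 = 7972.386.
7972.386 / 43746 = 0.18224... → 0.182.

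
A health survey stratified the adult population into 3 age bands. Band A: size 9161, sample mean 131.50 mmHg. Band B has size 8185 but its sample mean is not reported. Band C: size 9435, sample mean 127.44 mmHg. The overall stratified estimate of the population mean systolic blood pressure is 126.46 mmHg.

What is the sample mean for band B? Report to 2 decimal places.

119.69

Σ Nₕx̄ₕ = N·μ, so 8185·x̄_B = 26781·126.46 − (9161·131.50 + 9435·127.44).
= 3386725.26 − 2407067.9 = 979657.36.
x̄_B = 979657.36 / 8185 = 119.6894... → 119.69.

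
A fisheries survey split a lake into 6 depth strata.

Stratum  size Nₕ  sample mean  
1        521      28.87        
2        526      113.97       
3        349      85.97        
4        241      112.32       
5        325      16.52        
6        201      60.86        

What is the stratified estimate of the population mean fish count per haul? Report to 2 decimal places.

69.19

N = 2163; weights Wₕ = Nₕ/N = (0.2409, 0.2432, 0.1613, 0.1114, 0.1503, 0.0929).
x̄_st = Σ Wₕ·x̄ₕ = 0.2409·28.87 + 0.2432·113.97 + 0.1613·85.97 + 0.1114·112.32 + 0.1503·16.52 + 0.0929·60.86 ≈ 69.1928...
→ 69.19.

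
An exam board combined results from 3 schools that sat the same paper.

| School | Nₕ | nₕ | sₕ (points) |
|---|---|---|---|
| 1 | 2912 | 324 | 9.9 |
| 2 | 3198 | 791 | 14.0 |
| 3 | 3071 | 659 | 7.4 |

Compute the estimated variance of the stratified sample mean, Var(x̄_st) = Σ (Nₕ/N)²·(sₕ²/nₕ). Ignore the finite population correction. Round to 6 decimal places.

N = 9181; Wₕ = Nₕ/N.
school 1: (2912/9181)²·9.9²/324 = 0.030431835
school 2: (3198/9181)²·14.0²/791 = 0.030064676
school 3: (3071/9181)²·7.4²/659 = 0.009297318
Sum = 0.069793830 → 0.069794.

0.069794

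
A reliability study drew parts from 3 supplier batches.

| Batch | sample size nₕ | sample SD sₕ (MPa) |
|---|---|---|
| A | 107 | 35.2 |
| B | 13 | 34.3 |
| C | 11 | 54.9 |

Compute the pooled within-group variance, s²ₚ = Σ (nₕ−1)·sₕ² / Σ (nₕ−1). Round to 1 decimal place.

1371.8

Degrees of freedom: 106 + 12 + 10 = 128.
Σ(nₕ−1)sₕ² = 106·1239.04 + 12·1176.49 + 10·3014.01 = 175596.22.
s²ₚ = 175596.22 / 128 = 1371.845... → 1371.8.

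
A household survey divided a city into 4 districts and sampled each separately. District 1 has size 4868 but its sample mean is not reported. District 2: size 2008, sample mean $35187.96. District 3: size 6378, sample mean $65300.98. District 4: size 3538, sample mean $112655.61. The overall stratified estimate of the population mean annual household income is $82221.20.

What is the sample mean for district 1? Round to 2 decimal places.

N = 4868 + 2008 + 6378 + 3538 = 16792.
Overall total = μ·N = 82221.20·16792 = 1380658390.4.
Subtract the known strata: 2008·35187.96 + 6378·65300.98 + 3538·112655.61 = 885722622.3.
Remaining total for district 1: 1380658390.4 − 885722622.3 = 494935768.1.
Divide by its size: 494935768.1 / 4868 = 101671.2753... → 101671.28.

101671.28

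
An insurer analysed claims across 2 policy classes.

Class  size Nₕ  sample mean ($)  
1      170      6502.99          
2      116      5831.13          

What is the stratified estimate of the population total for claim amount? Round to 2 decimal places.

Population total = Σ Nₕ·x̄ₕ (each stratum's size times its mean).
170·6502.99 + 116·5831.13 = 1105508.3 + 676411.08 = 1781919.38.

1781919.38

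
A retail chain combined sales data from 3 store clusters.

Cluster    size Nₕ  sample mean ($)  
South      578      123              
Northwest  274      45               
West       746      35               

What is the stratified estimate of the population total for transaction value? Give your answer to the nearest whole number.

Estimate total by summing Nₕ·x̄ₕ over strata.
578·123 + 274·45 + 746·35 = 71094 + 12330 + 26110 = 109534.

109534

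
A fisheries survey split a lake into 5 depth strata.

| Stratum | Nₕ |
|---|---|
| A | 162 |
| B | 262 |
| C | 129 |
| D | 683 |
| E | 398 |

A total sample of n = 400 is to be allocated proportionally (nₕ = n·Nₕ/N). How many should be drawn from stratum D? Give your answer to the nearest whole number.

Share of stratum D = 683/1634 = 0.41799.
Allocate 400 × 0.41799 = 167.197... → 167.

167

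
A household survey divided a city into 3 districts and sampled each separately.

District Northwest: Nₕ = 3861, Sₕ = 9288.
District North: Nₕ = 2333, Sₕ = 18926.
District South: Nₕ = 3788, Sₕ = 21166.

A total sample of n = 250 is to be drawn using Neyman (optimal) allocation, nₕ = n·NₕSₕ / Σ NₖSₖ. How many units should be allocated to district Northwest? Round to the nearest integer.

56

Northwest: NₕSₕ = 3861·9288 = 35860968
North: NₕSₕ = 2333·18926 = 44154358
South: NₕSₕ = 3788·21166 = 80176808
Σ NₕSₕ = 160192134.
n_Northwest = 250·35860968/160192134 = 55.966... → 56.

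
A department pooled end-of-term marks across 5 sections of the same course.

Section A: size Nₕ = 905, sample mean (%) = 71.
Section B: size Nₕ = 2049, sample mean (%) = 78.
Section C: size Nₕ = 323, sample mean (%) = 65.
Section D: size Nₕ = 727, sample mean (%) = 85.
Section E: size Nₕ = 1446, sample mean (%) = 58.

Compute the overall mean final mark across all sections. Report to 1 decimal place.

N = 905 + 2049 + 323 + 727 + 1446 = 5450.
Overall mean = Σ (Nₕ/N)·x̄ₕ — weight by population share, not a simple average.
Σ Nₕx̄ₕ = 905·71 + 2049·78 + 323·65 + 727·85 + 1446·58 = 64255 + 159822 + 20995 + 61795 + 83868 = 390735.
Divide by N: 390735 / 5450 = 71.694... → 71.7.

71.7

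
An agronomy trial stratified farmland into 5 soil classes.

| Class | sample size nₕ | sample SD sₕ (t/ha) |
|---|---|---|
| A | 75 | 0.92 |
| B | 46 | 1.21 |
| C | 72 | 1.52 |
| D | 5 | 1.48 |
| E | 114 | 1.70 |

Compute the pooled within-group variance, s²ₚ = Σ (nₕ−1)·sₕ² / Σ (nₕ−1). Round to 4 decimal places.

2.0452

A: (75−1)·0.92² = 74·0.8464 = 62.6336
B: (46−1)·1.21² = 45·1.4641 = 65.8845
C: (72−1)·1.52² = 71·2.3104 = 164.0384
D: (5−1)·1.48² = 4·2.1904 = 8.7616
E: (114−1)·1.70² = 113·2.89 = 326.57
Numerator = 627.8881; denominator = Σ(nₕ−1) = 307.
s²ₚ = 627.8881/307 = 2.045238... → 2.0452.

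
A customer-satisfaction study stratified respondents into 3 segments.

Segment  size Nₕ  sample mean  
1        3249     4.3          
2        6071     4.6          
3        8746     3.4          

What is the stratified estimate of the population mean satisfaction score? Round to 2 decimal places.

3.97

N = 3249 + 6071 + 8746 = 18066.
Overall mean = Σ (Nₕ/N)·x̄ₕ — weight by population share, not a simple average.
Σ Nₕx̄ₕ = 3249·4.3 + 6071·4.6 + 8746·3.4 = 13970.7 + 27926.6 + 29736.4 = 71633.7.
Divide by N: 71633.7 / 18066 = 3.9651... → 3.97.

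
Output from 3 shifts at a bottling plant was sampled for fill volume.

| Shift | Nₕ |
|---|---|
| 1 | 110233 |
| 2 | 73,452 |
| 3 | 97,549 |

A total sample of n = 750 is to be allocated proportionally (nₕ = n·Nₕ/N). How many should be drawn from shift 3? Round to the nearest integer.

260

N = 110233 + 73452 + 97549 = 281234.
n_3 = 750·97549/281234 = 260.145... → 260.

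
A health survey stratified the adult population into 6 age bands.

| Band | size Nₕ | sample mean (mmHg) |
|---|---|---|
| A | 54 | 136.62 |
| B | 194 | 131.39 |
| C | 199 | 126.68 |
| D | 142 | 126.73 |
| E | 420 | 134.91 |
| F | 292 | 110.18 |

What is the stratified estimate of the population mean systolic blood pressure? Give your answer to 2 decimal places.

N = 54 + 194 + 199 + 142 + 420 + 292 = 1301.
Weight each subgroup mean by Nₕ/N and sum.
Σ Nₕx̄ₕ = 54·136.62 + 194·131.39 + 199·126.68 + 142·126.73 + 420·134.91 + 292·110.18 = 7377.48 + 25489.66 + 25209.32 + 17995.66 + 56662.2 + 32172.56 = 164906.88.
Divide by N: 164906.88 / 1301 = 126.7539... → 126.75.

126.75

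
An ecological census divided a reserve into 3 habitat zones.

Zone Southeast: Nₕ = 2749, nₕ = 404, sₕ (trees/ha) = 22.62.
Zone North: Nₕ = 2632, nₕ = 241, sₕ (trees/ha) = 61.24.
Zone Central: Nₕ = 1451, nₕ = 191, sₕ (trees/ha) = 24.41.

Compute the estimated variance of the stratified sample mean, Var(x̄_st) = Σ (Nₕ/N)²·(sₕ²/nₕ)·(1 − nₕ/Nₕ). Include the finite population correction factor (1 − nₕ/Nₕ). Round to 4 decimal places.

N = 6832; Wₕ = Nₕ/N.
zone Southeast: (2749/6832)²·22.62²/404·(1 − 404/2749) = 0.1749145
zone North: (2632/6832)²·61.24²/241·(1 − 241/2632) = 2.0980849
zone Central: (1451/6832)²·24.41²/191·(1 − 191/1451) = 0.1221925
Sum = 2.3951919 → 2.3952.

2.3952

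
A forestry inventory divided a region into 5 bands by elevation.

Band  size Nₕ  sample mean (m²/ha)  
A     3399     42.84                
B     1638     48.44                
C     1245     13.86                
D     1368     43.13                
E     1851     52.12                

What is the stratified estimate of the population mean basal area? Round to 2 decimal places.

41.86

N = 9501; weights Wₕ = Nₕ/N = (0.3578, 0.1724, 0.1310, 0.1440, 0.1948).
x̄_st = Σ Wₕ·x̄ₕ = 0.3578·42.84 + 0.1724·48.44 + 0.1310·13.86 + 0.1440·43.13 + 0.1948·52.12 ≈ 41.8577...
→ 41.86.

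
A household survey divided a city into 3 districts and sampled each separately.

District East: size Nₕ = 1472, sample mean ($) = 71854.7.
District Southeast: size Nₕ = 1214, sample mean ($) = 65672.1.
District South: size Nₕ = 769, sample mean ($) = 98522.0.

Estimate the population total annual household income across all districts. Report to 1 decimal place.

Estimate total by summing Nₕ·x̄ₕ over strata.
1472·71854.7 + 1214·65672.1 + 769·98522.0 = 105770118.4 + 79725929.4 + 75763418 = 261259465.8.

261259465.8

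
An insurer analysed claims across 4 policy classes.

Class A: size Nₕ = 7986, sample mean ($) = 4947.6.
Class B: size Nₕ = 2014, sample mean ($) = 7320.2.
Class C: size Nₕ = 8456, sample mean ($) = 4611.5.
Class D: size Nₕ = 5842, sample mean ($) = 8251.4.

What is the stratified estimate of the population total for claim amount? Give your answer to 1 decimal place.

A: 7986·4947.6 = 39511533.6
B: 2014·7320.2 = 14742882.8
C: 8456·4611.5 = 38994844
D: 5842·8251.4 = 48204678.8
τ̂ = Σ Nₕx̄ₕ = 141453939.2.

141453939.2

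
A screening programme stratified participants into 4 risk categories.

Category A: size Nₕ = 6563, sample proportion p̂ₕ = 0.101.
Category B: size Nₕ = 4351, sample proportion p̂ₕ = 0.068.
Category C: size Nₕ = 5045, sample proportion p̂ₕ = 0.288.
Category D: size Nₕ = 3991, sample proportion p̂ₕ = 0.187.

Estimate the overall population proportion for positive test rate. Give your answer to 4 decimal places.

Wₕ = Nₕ/N with N = 19950: 0.3290, 0.2181, 0.2529, 0.2001.
p̂_st = 0.3290·0.101 + 0.2181·0.068 + 0.2529·0.288 + 0.2001·0.187 ≈ 0.158296... → 0.1583.

0.1583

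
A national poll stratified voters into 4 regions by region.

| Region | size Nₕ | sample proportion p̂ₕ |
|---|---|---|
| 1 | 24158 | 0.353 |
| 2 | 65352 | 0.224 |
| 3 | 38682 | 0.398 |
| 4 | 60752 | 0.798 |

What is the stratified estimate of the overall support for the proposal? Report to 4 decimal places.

0.4607

N = 24158 + 65352 + 38682 + 60752 = 188944.
Overall proportion = Σ (Nₕ/N)·p̂ₕ.
Σ Nₕp̂ₕ = 8527.774 + 14638.848 + 15395.436 + 48480.096 = 87042.154.
87042.154 / 188944 = 0.460677... → 0.4607.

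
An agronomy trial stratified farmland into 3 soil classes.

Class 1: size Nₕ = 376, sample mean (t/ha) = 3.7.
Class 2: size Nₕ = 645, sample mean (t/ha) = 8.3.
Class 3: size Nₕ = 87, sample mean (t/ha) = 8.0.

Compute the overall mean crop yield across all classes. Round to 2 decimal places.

N = 376 + 645 + 87 = 1108.
Weight each subgroup mean by Nₕ/N and sum.
Σ Nₕx̄ₕ = 376·3.7 + 645·8.3 + 87·8.0 = 1391.2 + 5353.5 + 696 = 7440.7.
Divide by N: 7440.7 / 1108 = 6.7154... → 6.72.

6.72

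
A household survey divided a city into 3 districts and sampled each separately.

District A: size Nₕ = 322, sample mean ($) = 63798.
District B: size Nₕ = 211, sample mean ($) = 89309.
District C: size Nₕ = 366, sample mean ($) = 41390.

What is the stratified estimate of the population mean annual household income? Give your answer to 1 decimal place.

x̄_st = (Σ Nₕx̄ₕ) / (Σ Nₕ) = (322·63798 + 211·89309 + 366·41390) / 899
= 54535895 / 899 = 60662.842... → 60662.8.

60662.8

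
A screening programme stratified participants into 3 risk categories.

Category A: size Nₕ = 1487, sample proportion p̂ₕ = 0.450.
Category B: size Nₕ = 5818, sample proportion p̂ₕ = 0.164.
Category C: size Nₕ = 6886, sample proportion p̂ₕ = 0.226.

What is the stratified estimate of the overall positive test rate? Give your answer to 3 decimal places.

0.224

Wₕ = Nₕ/N with N = 14191: 0.1048, 0.4100, 0.4852.
p̂_st = 0.1048·0.450 + 0.4100·0.164 + 0.4852·0.226 ≈ 0.22405... → 0.224.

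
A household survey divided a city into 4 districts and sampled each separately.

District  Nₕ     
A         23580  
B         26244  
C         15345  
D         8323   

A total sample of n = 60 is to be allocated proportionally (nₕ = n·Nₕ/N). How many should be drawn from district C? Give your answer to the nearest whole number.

Share of district C = 15345/73492 = 0.20880.
Allocate 60 × 0.20880 = 12.528... → 13.

13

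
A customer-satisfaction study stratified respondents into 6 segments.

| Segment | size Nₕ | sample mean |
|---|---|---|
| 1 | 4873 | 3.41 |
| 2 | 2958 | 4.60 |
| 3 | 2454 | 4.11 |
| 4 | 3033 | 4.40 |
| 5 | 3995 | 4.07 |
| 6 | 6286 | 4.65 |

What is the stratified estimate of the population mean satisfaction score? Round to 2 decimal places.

x̄_st = (Σ Nₕx̄ₕ) / (Σ Nₕ) = (4873·3.41 + 2958·4.60 + 2454·4.11 + 3033·4.40 + 3995·4.07 + 6286·4.65) / 23599
= 99144.42 / 23599 = 4.2012... → 4.20.

4.20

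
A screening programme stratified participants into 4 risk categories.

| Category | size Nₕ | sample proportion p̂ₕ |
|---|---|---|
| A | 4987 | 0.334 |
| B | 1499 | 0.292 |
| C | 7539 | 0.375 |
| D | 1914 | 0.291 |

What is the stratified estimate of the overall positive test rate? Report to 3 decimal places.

0.344

Wₕ = Nₕ/N with N = 15939: 0.3129, 0.0940, 0.4730, 0.1201.
p̂_st = 0.3129·0.334 + 0.0940·0.292 + 0.4730·0.375 + 0.1201·0.291 ≈ 0.34428... → 0.344.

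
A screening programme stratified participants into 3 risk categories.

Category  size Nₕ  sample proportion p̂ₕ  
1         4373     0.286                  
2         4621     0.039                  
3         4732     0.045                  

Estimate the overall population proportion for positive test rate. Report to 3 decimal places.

0.120

N = 4373 + 4621 + 4732 = 13726.
Overall proportion = Σ (Nₕ/N)·p̂ₕ.
Σ Nₕp̂ₕ = 1250.678 + 180.219 + 212.94 = 1643.837.
1643.837 / 13726 = 0.11976... → 0.120.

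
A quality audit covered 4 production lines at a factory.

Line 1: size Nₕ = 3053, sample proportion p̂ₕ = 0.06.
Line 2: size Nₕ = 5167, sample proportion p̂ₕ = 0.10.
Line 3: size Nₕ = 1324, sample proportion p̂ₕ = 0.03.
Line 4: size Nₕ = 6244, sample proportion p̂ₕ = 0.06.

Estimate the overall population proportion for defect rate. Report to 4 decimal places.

N = 3053 + 5167 + 1324 + 6244 = 15788.
Overall proportion = Σ (Nₕ/N)·p̂ₕ.
Σ Nₕp̂ₕ = 183.18 + 516.7 + 39.72 + 374.64 = 1114.24.
1114.24 / 15788 = 0.070575... → 0.0706.

0.0706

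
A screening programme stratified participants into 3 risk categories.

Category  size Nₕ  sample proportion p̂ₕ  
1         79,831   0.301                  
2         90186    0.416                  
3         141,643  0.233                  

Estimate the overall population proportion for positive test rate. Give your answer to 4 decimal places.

Wₕ = Nₕ/N with N = 311660: 0.2561, 0.2894, 0.4545.
p̂_st = 0.2561·0.301 + 0.2894·0.416 + 0.4545·0.233 ≈ 0.303373... → 0.3034.

0.3034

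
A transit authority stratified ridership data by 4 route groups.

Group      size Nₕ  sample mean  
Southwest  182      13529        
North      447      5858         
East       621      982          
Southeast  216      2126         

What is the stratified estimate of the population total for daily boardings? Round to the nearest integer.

Estimate total by summing Nₕ·x̄ₕ over strata.
182·13529 + 447·5858 + 621·982 + 216·2126 = 2462278 + 2618526 + 609822 + 459216 = 6149842.

6149842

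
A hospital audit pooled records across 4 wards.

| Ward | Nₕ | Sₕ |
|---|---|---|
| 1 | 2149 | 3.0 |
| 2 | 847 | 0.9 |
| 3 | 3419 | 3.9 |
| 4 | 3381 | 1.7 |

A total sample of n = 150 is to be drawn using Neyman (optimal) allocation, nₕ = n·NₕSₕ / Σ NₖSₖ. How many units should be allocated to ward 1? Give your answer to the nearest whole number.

1: NₕSₕ = 2149·3.0 = 6447
2: NₕSₕ = 847·0.9 = 762.3
3: NₕSₕ = 3419·3.9 = 13334.1
4: NₕSₕ = 3381·1.7 = 5747.7
Σ NₕSₕ = 26291.1.
n_1 = 150·6447/26291.1 = 36.782... → 37.

37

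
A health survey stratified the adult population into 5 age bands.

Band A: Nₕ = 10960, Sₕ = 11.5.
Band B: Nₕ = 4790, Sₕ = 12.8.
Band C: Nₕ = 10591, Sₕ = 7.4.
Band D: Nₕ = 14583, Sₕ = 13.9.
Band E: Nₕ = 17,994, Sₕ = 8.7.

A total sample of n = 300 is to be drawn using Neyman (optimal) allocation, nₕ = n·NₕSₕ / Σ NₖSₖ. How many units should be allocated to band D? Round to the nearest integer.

A: NₕSₕ = 10960·11.5 = 126040
B: NₕSₕ = 4790·12.8 = 61312
C: NₕSₕ = 10591·7.4 = 78373.4
D: NₕSₕ = 14583·13.9 = 202703.7
E: NₕSₕ = 17994·8.7 = 156547.8
Σ NₕSₕ = 624976.9.
n_D = 300·202703.7/624976.9 = 97.301... → 97.

97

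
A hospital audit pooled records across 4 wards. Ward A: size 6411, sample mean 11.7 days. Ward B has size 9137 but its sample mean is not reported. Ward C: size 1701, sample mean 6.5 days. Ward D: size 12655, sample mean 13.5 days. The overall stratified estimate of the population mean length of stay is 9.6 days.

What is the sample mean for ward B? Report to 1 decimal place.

3.3

N = 6411 + 9137 + 1701 + 12655 = 29904.
Overall total = μ·N = 9.6·29904 = 287078.4.
Subtract the known strata: 6411·11.7 + 1701·6.5 + 12655·13.5 = 256907.7.
Remaining total for ward B: 287078.4 − 256907.7 = 30170.7.
Divide by its size: 30170.7 / 9137 = 3.302... → 3.3.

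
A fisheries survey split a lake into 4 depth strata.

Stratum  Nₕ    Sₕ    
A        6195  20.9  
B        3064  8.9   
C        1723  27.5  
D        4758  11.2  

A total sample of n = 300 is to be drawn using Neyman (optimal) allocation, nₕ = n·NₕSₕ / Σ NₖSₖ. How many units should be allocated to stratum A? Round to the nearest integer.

151

A: NₕSₕ = 6195·20.9 = 129475.5
B: NₕSₕ = 3064·8.9 = 27269.6
C: NₕSₕ = 1723·27.5 = 47382.5
D: NₕSₕ = 4758·11.2 = 53289.6
Σ NₕSₕ = 257417.2.
n_A = 300·129475.5/257417.2 = 150.894... → 151.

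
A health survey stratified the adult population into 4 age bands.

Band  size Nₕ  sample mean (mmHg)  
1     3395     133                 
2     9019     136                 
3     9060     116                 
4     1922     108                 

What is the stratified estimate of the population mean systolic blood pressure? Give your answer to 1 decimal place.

125.5

x̄_st = (Σ Nₕx̄ₕ) / (Σ Nₕ) = (3395·133 + 9019·136 + 9060·116 + 1922·108) / 23396
= 2936655 / 23396 = 125.520... → 125.5.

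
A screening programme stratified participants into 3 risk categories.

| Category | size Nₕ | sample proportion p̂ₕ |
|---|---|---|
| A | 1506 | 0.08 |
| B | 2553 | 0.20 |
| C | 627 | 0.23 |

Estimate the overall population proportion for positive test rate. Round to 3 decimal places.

0.165

N = 1506 + 2553 + 627 = 4686.
Overall proportion = Σ (Nₕ/N)·p̂ₕ.
Σ Nₕp̂ₕ = 120.48 + 510.6 + 144.21 = 775.29.
775.29 / 4686 = 0.16545... → 0.165.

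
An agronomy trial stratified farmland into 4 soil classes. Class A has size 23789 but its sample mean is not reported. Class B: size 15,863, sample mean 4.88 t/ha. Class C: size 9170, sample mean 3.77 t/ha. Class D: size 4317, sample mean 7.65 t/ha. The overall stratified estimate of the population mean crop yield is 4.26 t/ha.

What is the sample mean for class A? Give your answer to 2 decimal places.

N = 23789 + 15863 + 9170 + 4317 = 53139.
Overall total = μ·N = 4.26·53139 = 226372.14.
Subtract the known strata: 15863·4.88 + 9170·3.77 + 4317·7.65 = 145007.39.
Remaining total for class A: 226372.14 − 145007.39 = 81364.75.
Divide by its size: 81364.75 / 23789 = 3.4203... → 3.42.

3.42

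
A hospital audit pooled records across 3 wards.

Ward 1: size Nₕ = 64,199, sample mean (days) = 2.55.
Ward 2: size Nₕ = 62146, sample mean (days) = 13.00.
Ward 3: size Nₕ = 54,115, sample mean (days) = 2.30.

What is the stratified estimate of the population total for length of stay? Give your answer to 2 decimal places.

Estimate total by summing Nₕ·x̄ₕ over strata.
64199·2.55 + 62146·13.00 + 54115·2.30 = 163707.45 + 807898 + 124464.5 = 1096069.95.

1096069.95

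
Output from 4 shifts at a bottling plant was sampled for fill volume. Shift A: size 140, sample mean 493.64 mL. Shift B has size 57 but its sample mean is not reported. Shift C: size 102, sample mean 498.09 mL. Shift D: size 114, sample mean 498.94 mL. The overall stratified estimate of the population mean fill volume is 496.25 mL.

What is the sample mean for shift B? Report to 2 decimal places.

493.99

Σ Nₕx̄ₕ = N·μ, so 57·x̄_B = 413·496.25 − (140·493.64 + 102·498.09 + 114·498.94).
= 204951.25 − 176793.94 = 28157.31.
x̄_B = 28157.31 / 57 = 493.9879... → 493.99.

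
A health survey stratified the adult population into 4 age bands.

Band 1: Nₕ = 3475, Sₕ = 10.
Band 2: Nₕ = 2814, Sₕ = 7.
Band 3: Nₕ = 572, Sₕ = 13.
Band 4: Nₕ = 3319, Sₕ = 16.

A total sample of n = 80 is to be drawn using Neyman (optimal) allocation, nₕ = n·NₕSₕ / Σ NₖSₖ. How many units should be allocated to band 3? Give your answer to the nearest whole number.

1: NₕSₕ = 3475·10 = 34750
2: NₕSₕ = 2814·7 = 19698
3: NₕSₕ = 572·13 = 7436
4: NₕSₕ = 3319·16 = 53104
Σ NₕSₕ = 114988.
n_3 = 80·7436/114988 = 5.173... → 5.

5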